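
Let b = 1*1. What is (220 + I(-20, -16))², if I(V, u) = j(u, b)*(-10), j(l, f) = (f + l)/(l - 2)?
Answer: 403225/9 ≈ 44803.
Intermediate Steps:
b = 1
j(l, f) = (f + l)/(-2 + l)
I(V, u) = -10*(1 + u)/(-2 + u) (I(V, u) = ((1 + u)/(-2 + u))*(-10) = -10*(1 + u)/(-2 + u))
(220 + I(-20, -16))² = (220 + 10*(-1 - 1*(-16))/(-2 - 16))² = (220 + 10*(-1 + 16)/(-18))² = (220 + 10*(-1/18)*15)² = (220 - 25/3)² = (635/3)² = 403225/9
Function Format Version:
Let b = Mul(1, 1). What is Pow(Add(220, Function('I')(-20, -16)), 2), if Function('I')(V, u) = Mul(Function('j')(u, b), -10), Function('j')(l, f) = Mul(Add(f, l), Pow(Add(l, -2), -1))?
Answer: Rational(403225, 9) ≈ 44803.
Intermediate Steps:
b = 1
Function('j')(l, f) = Mul(Pow(Add(-2, l), -1), Add(f, l)) (Function('j')(l, f) = Mul(Add(f, l), Pow(Add(-2, l), -1)) = Mul(Pow(Add(-2, l), -1), Add(f, l)))
Function('I')(V, u) = Mul(-10, Pow(Add(-2, u), -1), Add(1, u)) (Function('I')(V, u) = Mul(Mul(Pow(Add(-2, u), -1), Add(1, u)), -10) = Mul(-10, Pow(Add(-2, u), -1), Add(1, u)))
Pow(Add(220, Function('I')(-20, -16)), 2) = Pow(Add(220, Mul(10, Pow(Add(-2, -16), -1), Add(-1, Mul(-1, -16)))), 2) = Pow(Add(220, Mul(10, Pow(-18, -1), Add(-1, 16))), 2) = Pow(Add(220, Mul(10, Rational(-1, 18), 15)), 2) = Pow(Add(220, Rational(-25, 3)), 2) = Pow(Rational(635, 3), 2) = Rational(403225, 9)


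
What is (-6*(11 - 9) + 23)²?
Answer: 121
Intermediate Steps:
(-6*(11 - 9) + 23)² = (-6*2 + 23)² = (-12 + 23)² = 11² = 121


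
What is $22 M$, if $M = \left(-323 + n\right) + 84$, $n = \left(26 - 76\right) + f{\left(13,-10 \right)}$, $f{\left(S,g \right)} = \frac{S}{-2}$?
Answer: $-6501$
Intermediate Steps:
$f{\left(S,g \right)} = - \frac{S}{2}$ ($f{\left(S,g \right)} = S \left(- \frac{1}{2}\right) = - \frac{S}{2}$)
$n = - \frac{113}{2}$ ($n = \left(26 - 76\right) - \frac{13}{2} = -50 - \frac{13}{2} = - \frac{113}{2} \approx -56.5$)
$M = - \frac{591}{2}$ ($M = \left(-323 - \frac{113}{2}\right) + 84 = - \frac{759}{2} + 84 = - \frac{591}{2} \approx -295.5$)
$22 M = 22 \left(- \frac{591}{2}\right) = -6501$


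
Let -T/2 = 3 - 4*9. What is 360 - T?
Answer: 294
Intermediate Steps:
T = 66 (T = -2*(3 - 4*9) = -2*(3 - 36) = -2*(-33) = 66)
360 - T = 360 - 1*66 = 360 - 66 = 294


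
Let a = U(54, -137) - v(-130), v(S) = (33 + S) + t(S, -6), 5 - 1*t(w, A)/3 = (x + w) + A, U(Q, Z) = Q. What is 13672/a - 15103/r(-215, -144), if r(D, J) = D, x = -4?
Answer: 337443/15265 ≈ 22.106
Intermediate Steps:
t(w, A) = 27 - 3*A - 3*w (t(w, A) = 15 - 3*((-4 + w) + A) = 15 - 3*(-4 + A + w) = 15 + (12 - 3*A - 3*w) = 27 - 3*A - 3*w)
v(S) = 78 - 2*S (v(S) = (33 + S) + (27 - 3*(-6) - 3*S) = (33 + S) + (27 + 18 - 3*S) = (33 + S) + (45 - 3*S) = 78 - 2*S)
a = -284 (a = 54 - (78 - 2*(-130)) = 54 - (78 + 260) = 54 - 1*338 = 54 - 338 = -284)
13672/a - 15103/r(-215, -144) = 13672/(-284) - 15103/(-215) = 13672*(-1/284) - 15103*(-1/215) = -3418/71 + 15103/215 = 337443/15265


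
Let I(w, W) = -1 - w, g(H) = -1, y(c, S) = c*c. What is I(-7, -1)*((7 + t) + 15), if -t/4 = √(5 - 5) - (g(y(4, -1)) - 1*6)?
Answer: -36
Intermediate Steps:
y(c, S) = c²
t = -28 (t = -4*(√(5 - 5) - (-1 - 1*6)) = -4*(√0 - (-1 - 6)) = -4*(0 - 1*(-7)) = -4*(0 + 7) = -4*7 = -28)
I(-7, -1)*((7 + t) + 15) = (-1 - 1*(-7))*((7 - 28) + 15) = (-1 + 7)*(-21 + 15) = 6*(-6) = -36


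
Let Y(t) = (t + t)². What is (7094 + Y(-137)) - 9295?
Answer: 72875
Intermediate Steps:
Y(t) = 4*t² (Y(t) = (2*t)² = 4*t²)
(7094 + Y(-137)) - 9295 = (7094 + 4*(-137)²) - 9295 = (7094 + 4*18769) - 9295 = (7094 + 75076) - 9295 = 82170 - 9295 = 72875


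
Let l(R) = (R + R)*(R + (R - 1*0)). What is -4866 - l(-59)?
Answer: -18790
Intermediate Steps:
l(R) = 4*R² (l(R) = (2*R)*(R + (R + 0)) = (2*R)*(R + R) = (2*R)*(2*R) = 4*R²)
-4866 - l(-59) = -4866 - 4*(-59)² = -4866 - 4*3481 = -4866 - 1*13924 = -4866 - 13924 = -18790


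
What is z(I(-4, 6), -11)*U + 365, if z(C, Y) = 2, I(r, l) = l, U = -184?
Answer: -3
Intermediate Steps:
z(I(-4, 6), -11)*U + 365 = 2*(-184) + 365 = -368 + 365 = -3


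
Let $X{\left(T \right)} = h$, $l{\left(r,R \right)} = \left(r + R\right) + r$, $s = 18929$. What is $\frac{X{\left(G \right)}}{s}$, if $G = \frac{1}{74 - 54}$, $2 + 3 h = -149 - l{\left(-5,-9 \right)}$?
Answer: $- \frac{44}{18929} \approx -0.0023245$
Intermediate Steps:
$l{\left(r,R \right)} = R + 2 r$ ($l{\left(r,R \right)} = \left(R + r\right) + r = R + 2 r$)
$h = -44$ ($h = - \frac{2}{3} + \frac{-149 - \left(-9 + 2 \left(-5\right)\right)}{3} = - \frac{2}{3} + \frac{-149 - \left(-9 - 10\right)}{3} = - \frac{2}{3} + \frac{-149 - -19}{3} = - \frac{2}{3} + \frac{-149 + 19}{3} = - \frac{2}{3} + \frac{1}{3} \left(-130\right) = - \frac{2}{3} - \frac{130}{3} = -44$)
$G = \frac{1}{20} \approx 0.05$
$X{\left(T \right)} = -44$
$\frac{X{\left(G \right)}}{s} = - \frac{44}{18929}$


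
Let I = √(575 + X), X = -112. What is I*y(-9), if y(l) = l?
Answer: -9*√463 ≈ -193.66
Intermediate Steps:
I = √463 (I = √(575 - 112) = √463 ≈ 21.517)
I*y(-9) = √463*(-9) = -9*√463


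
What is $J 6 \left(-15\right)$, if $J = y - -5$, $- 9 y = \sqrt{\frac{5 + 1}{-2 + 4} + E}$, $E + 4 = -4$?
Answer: $-450 + 10 i \sqrt{5} \approx -450.0 + 22.361 i$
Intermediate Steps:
$E = -8$ ($E = -4 - 4 = -8$)
$y = - \frac{i \sqrt{5}}{9}$ ($y = - \frac{\sqrt{\frac{5 + 1}{-2 + 4} - 8}}{9} = - \frac{\sqrt{\frac{6}{2} - 8}}{9} = - \frac{\sqrt{6 \cdot \frac{1}{2} - 8}}{9} = - \frac{\sqrt{3 - 8}}{9} = - \frac{\sqrt{-5}}{9} = - \frac{i \sqrt{5}}{9} \approx - 0.24845 i$)
$J = 5 - \frac{i \sqrt{5}}{9}$ ($J = - \frac{i \sqrt{5}}{9} - -5 = - \frac{i \sqrt{5}}{9} + 5 = 5 - \frac{i \sqrt{5}}{9} \approx 5.0 - 0.24845 i$)
$J 6 \left(-15\right) = \left(5 - \frac{i \sqrt{5}}{9}\right) 6 \left(-15\right) = \left(30 - \frac{2 i \sqrt{5}}{3}\right) \left(-15\right) = -450 + 10 i \sqrt{5}$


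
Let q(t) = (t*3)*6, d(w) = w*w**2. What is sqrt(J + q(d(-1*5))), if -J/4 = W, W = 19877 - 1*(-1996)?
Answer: I*sqrt(89742) ≈ 299.57*I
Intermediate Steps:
d(w) = w**3
q(t) = 18*t (q(t) = (3*t)*6 = 18*t)
W = 21873 (W = 19877 + 1996 = 21873)
J = -87492 (J = -4*21873 = -87492)
sqrt(J + q(d(-1*5))) = sqrt(-87492 + 18*(-1*5)**3) = sqrt(-87492 + 18*(-5)**3) = sqrt(-87492 + 18*(-125)) = sqrt(-87492 - 2250) = sqrt(-89742) = I*sqrt(89742)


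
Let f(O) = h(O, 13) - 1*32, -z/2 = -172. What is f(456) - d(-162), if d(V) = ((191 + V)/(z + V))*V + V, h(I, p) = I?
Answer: 55675/91 ≈ 611.81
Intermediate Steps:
z = 344 (z = -2*(-172) = 344)
d(V) = V + V*(191 + V)/(344 + V) (d(V) = ((191 + V)/(344 + V))*V + V = V*(191 + V)/(344 + V) + V = V + V*(191 + V)/(344 + V))
f(O) = -32 + O (f(O) = O - 1*32 = O - 32 = -32 + O)
f(456) - d(-162) = (-32 + 456) - (-162)*(535 + 2*(-162))/(344 - 162) = 424 - (-162)*(535 - 324)/182 = 424 - (-162)*211/182 = 424 - 1*(-17091/91) = 424 + 17091/91 = 55675/91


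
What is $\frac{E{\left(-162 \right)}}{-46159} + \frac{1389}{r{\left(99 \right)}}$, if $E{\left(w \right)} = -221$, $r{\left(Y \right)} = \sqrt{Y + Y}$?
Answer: $\frac{221}{46159} + \frac{463 \sqrt{22}}{22} \approx 98.717$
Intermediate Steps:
$r{\left(Y \right)} = \sqrt{2} \sqrt{Y}$ ($r{\left(Y \right)} = \sqrt{2 Y} = \sqrt{2} \sqrt{Y}$)
$\frac{E{\left(-162 \right)}}{-46159} + \frac{1389}{r{\left(99 \right)}} = - \frac{221}{-46159} + \frac{1389}{\sqrt{2} \sqrt{99}} = \left(-221\right) \left(- \frac{1}{46159}\right) + \frac{1389}{\sqrt{2} \cdot 3 \sqrt{11}} = \frac{221}{46159} + \frac{1389}{3 \sqrt{22}} = \frac{221}{46159} + 1389 \frac{\sqrt{22}}{66} = \frac{221}{46159} + \frac{463 \sqrt{22}}{22}$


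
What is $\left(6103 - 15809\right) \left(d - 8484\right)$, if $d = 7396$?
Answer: $10560128$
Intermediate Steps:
$\left(6103 - 15809\right) \left(d - 8484\right) = \left(6103 - 15809\right) \left(7396 - 8484\right) = \left(-9706\right) \left(-1088\right) = 10560128$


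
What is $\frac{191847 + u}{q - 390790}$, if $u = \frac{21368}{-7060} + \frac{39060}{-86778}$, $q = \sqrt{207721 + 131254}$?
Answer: $- \frac{127585823342851234}{259894899700031625} - \frac{1632409009223 \sqrt{13559}}{259894899700031625} \approx -0.49164$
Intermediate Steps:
$q = 5 \sqrt{13559}$ ($q = \sqrt{338975} = 5 \sqrt{13559} \approx 582.22$)
$u = - \frac{29583832}{8509065}$ ($u = 21368 \left(- \frac{1}{7060}\right) + 39060 \left(- \frac{1}{86778}\right) = - \frac{5342}{1765} - \frac{2170}{4821} = - \frac{29583832}{8509065} \approx -3.4767$)
$\frac{191847 + u}{q - 390790} = \frac{191847 - \frac{29583832}{8509065}}{5 \sqrt{13559} - 390790} = \frac{1632409009223}{8509065 \left(-390790 + 5 \sqrt{13559}\right)}$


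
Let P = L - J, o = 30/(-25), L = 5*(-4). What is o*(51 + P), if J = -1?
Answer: -192/5 ≈ -38.400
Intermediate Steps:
L = -20
o = -6/5 (o = 30*(-1/25) = -6/5 ≈ -1.2000)
P = -19 (P = -20 - 1*(-1) = -20 + 1 = -19)
o*(51 + P) = -6*(51 - 19)/5 = -6/5*32 = -192/5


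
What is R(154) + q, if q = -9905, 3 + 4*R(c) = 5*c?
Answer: -38853/4 ≈ -9713.3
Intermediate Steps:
R(c) = -¾ + 5*c/4 (R(c) = -¾ + (5*c)/4 = -¾ + 5*c/4)
R(154) + q = (-¾ + (5/4)*154) - 9905 = (-¾ + 385/2) - 9905 = 767/4 - 9905 = -38853/4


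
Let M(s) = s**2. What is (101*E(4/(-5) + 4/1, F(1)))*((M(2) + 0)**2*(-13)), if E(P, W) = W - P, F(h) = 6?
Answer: -294112/5 ≈ -58822.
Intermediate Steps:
(101*E(4/(-5) + 4/1, F(1)))*((M(2) + 0)**2*(-13)) = (101*(6 - (4/(-5) + 4/1)))*((2**2 + 0)**2*(-13)) = (101*(6 - (4*(-1/5) + 4*1)))*((4 + 0)**2*(-13)) = (101*(6 - (-4/5 + 4)))*(4**2*(-13)) = (101*(6 - 1*16/5))*(16*(-13)) = (101*(6 - 16/5))*(-208) = (101*(14/5))*(-208) = (1414/5)*(-208) = -294112/5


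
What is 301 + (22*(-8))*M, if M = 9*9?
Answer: -13955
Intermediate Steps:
M = 81
301 + (22*(-8))*M = 301 + (22*(-8))*81 = 301 - 176*81 = 301 - 14256 = -13955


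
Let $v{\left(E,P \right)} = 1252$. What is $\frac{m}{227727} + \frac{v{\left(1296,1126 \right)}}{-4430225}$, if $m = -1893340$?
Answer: $- \frac{8388207315704}{1008881848575} \approx -8.3144$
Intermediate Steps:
$\frac{m}{227727} + \frac{v{\left(1296,1126 \right)}}{-4430225} = - \frac{1893340}{227727} + \frac{1252}{-4430225} = \left(-1893340\right) \frac{1}{227727} + 1252 \left(- \frac{1}{4430225}\right) = - \frac{1893340}{227727} - \frac{1252}{4430225} = - \frac{8388207315704}{1008881848575}$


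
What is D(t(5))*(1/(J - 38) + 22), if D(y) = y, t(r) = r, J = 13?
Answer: 549/5 ≈ 109.80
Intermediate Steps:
D(t(5))*(1/(J - 38) + 22) = 5*(1/(13 - 38) + 22) = 5*(1/(-25) + 22) = 5*(-1/25 + 22) = 5*(549/25) = 549/5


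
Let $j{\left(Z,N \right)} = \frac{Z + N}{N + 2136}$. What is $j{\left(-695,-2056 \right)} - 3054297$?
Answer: $- \frac{244346511}{80} \approx -3.0543 \cdot 10^{6}$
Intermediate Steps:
$j{\left(Z,N \right)} = \frac{N + Z}{2136 + N}$
$j{\left(-695,-2056 \right)} - 3054297 = \frac{-2056 - 695}{2136 - 2056} - 3054297 = \frac{1}{80} \left(-2751\right) - 3054297 = - \frac{2751}{80} - 3054297 = - \frac{244346511}{80}$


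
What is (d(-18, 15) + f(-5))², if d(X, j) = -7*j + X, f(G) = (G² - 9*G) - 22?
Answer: 5625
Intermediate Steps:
f(G) = -22 + G² - 9*G
d(X, j) = X - 7*j
(d(-18, 15) + f(-5))² = ((-18 - 7*15) + (-22 + (-5)² - 9*(-5)))² = ((-18 - 105) + (-22 + 25 + 45))² = (-123 + 48)² = (-75)² = 5625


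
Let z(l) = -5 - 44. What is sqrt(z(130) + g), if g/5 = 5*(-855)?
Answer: 4*I*sqrt(1339) ≈ 146.37*I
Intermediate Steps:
g = -21375 (g = 5*(5*(-855)) = 5*(-4275) = -21375)
z(l) = -49
sqrt(z(130) + g) = sqrt(-49 - 21375) = sqrt(-21424) = 4*I*sqrt(1339)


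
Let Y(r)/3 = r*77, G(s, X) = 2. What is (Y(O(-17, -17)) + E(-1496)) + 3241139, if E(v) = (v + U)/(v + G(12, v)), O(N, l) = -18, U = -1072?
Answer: 806008697/249 ≈ 3.2370e+6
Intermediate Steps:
Y(r) = 231*r (Y(r) = 3*(r*77) = 3*(77*r) = 231*r)
E(v) = (-1072 + v)/(2 + v) (E(v) = (v - 1072)/(v + 2) = (-1072 + v)/(2 + v))
(Y(O(-17, -17)) + E(-1496)) + 3241139 = (231*(-18) + (-1072 - 1496)/(2 - 1496)) + 3241139 = (-4158 - 2568/(-1494)) + 3241139 = (-4158 - 1/1494*(-2568)) + 3241139 = (-4158 + 428/249) + 3241139 = -1034914/249 + 3241139 = 806008697/249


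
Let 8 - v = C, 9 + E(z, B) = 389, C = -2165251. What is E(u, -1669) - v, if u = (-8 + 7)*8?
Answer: -2164879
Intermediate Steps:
u = -8 (u = -1*8 = -8)
E(z, B) = 380 (E(z, B) = -9 + 389 = 380)
v = 2165259 (v = 8 - 1*(-2165251) = 8 + 2165251 = 2165259)
E(u, -1669) - v = 380 - 1*2165259 = 380 - 2165259 = -2164879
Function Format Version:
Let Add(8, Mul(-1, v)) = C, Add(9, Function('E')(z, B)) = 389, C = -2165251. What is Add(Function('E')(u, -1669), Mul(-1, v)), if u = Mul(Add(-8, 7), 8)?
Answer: -2164879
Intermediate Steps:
u = -8 (u = Mul(-1, 8) = -8)
Function('E')(z, B) = 380 (Function('E')(z, B) = Add(-9, 389) = 380)
v = 2165259 (v = Add(8, Mul(-1, -2165251)) = Add(8, 2165251) = 2165259)
Add(Function('E')(u, -1669), Mul(-1, v)) = Add(380, Mul(-1, 2165259)) = Add(380, -2165259) = -2164879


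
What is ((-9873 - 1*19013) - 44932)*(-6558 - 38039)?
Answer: 3292061346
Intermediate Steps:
((-9873 - 1*19013) - 44932)*(-6558 - 38039) = ((-9873 - 19013) - 44932)*(-44597) = (-28886 - 44932)*(-44597) = -73818*(-44597) = 3292061346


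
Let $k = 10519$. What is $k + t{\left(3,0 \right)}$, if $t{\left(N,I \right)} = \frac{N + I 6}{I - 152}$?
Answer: $\frac{1598885}{152} \approx 10519.0$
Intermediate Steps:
$t{\left(N,I \right)} = \frac{N + 6 I}{-152 + I}$
$k + t{\left(3,0 \right)} = 10519 + \frac{3 + 6 \cdot 0}{-152 + 0} = 10519 + \frac{3 + 0}{-152} = 10519 - \frac{3}{152} = \frac{1598885}{152}$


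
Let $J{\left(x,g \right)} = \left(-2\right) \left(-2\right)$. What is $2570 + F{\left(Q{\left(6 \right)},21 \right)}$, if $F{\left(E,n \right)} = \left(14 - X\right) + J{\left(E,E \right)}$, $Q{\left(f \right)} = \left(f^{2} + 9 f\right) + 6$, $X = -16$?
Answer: $2604$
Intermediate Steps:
$J{\left(x,g \right)} = 4$
$Q{\left(f \right)} = 6 + f^{2} + 9 f$
$F{\left(E,n \right)} = 34$ ($F{\left(E,n \right)} = \left(14 - -16\right) + 4 = \left(14 + 16\right) + 4 = 30 + 4 = 34$)
$2570 + F{\left(Q{\left(6 \right)},21 \right)} = 2570 + 34 = 2604$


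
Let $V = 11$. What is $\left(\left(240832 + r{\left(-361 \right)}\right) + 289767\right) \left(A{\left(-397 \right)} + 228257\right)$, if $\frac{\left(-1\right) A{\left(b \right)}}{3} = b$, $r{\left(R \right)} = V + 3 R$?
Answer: $121498911096$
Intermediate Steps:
$r{\left(R \right)} = 11 + 3 R$
$A{\left(b \right)} = - 3 b$
$\left(\left(240832 + r{\left(-361 \right)}\right) + 289767\right) \left(A{\left(-397 \right)} + 228257\right) = \left(\left(240832 + \left(11 + 3 \left(-361\right)\right)\right) + 289767\right) \left(\left(-3\right) \left(-397\right) + 228257\right) = \left(\left(240832 + \left(11 - 1083\right)\right) + 289767\right) \left(1191 + 228257\right) = \left(\left(240832 - 1072\right) + 289767\right) 229448 = \left(239760 + 289767\right) 229448 = 529527 \cdot 229448 = 121498911096$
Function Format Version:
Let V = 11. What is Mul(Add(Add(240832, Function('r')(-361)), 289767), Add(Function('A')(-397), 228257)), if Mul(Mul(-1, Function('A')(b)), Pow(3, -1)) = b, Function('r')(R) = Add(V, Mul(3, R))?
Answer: 121498911096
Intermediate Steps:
Function('r')(R) = Add(11, Mul(3, R))
Function('A')(b) = Mul(-3, b)
Mul(Add(Add(240832, Function('r')(-361)), 289767), Add(Function('A')(-397), 228257)) = Mul(Add(Add(240832, Add(11, Mul(3, -361))), 289767), Add(Mul(-3, -397), 228257)) = Mul(Add(Add(240832, Add(11, -1083)), 289767), Add(1191, 228257)) = Mul(Add(Add(240832, -1072), 289767), 229448) = Mul(Add(239760, 289767), 229448) = Mul(529527, 229448) = 121498911096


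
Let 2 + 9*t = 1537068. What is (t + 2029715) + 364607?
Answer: 23085964/9 ≈ 2.5651e+6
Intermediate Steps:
t = 1537066/9 (t = -2/9 + (⅑)*1537068 = -2/9 + 512356/3 = 1537066/9 ≈ 1.7079e+5)
(t + 2029715) + 364607 = (1537066/9 + 2029715) + 364607 = 19804501/9 + 364607 = 23085964/9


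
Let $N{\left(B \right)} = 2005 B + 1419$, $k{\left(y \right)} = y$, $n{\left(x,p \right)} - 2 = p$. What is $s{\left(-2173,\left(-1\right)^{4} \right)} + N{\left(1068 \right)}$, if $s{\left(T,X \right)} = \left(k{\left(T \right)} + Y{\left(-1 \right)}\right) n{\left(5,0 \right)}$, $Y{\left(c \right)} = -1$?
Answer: $2138411$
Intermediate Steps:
$n{\left(x,p \right)} = 2 + p$
$N{\left(B \right)} = 1419 + 2005 B$
$s{\left(T,X \right)} = -2 + 2 T$ ($s{\left(T,X \right)} = \left(T - 1\right) \left(2 + 0\right) = \left(-1 + T\right) 2 = -2 + 2 T$)
$s{\left(-2173,\left(-1\right)^{4} \right)} + N{\left(1068 \right)} = \left(-2 + 2 \left(-2173\right)\right) + \left(1419 + 2005 \cdot 1068\right) = \left(-2 - 4346\right) + \left(1419 + 2141340\right) = -4348 + 2142759 = 2138411$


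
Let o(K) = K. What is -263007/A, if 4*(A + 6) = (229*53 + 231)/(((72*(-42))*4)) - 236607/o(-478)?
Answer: -190084627152/84916283 ≈ -2238.5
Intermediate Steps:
A = 84916283/722736 (A = -6 + ((229*53 + 231)/(((72*(-42))*4)) - 236607/(-478))/4 = -6 + ((12137 + 231)/((-3024*4)) - 236607*(-1/478))/4 = -6 + (12368/(-12096) + 236607/478)/4 = -6 + (12368*(-1/12096) + 236607/478)/4 = -6 + (-773/756 + 236607/478)/4 = -6 + (1/4)*(89252699/180684) = -6 + 89252699/722736 = 84916283/722736 ≈ 117.49)
-263007/A = -263007/84916283/722736 = -263007*722736/84916283 = -190084627152/84916283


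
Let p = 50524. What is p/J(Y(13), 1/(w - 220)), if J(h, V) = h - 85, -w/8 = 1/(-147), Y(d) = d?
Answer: -12631/18 ≈ -701.72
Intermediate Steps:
w = 8/147 (w = -8/(-147) = -8*(-1/147) = 8/147 ≈ 0.054422)
J(h, V) = -85 + h
p/J(Y(13), 1/(w - 220)) = 50524/(-85 + 13) = 50524/(-72) = 50524*(-1/72) = -12631/18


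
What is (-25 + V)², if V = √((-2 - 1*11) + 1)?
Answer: 613 - 100*I*√3 ≈ 613.0 - 173.21*I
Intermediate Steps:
V = 2*I*√3 (V = √((-2 - 11) + 1) = √(-13 + 1) = √(-12) = 2*I*√3 ≈ 3.4641*I)
(-25 + V)² = (-25 + 2*I*√3)²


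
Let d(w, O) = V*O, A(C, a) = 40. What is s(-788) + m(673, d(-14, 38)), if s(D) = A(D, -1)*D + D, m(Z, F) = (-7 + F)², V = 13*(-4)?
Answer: 3899981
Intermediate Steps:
V = -52
d(w, O) = -52*O
s(D) = 41*D (s(D) = 40*D + D = 41*D)
s(-788) + m(673, d(-14, 38)) = 41*(-788) + (-7 - 52*38)² = -32308 + (-7 - 1976)² = -32308 + (-1983)² = -32308 + 3932289 = 3899981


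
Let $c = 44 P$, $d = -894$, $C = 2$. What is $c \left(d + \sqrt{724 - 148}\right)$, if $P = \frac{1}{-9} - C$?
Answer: $\frac{242440}{3} \approx 80813.0$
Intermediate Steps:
$P = - \frac{19}{9}$ ($P = \frac{1}{-9} - 2 = - \frac{1}{9} - 2 = - \frac{19}{9} \approx -2.1111$)
$c = - \frac{836}{9}$ ($c = 44 \left(- \frac{19}{9}\right) = - \frac{836}{9} \approx -92.889$)
$c \left(d + \sqrt{724 - 148}\right) = - \frac{836 \left(-894 + \sqrt{724 - 148}\right)}{9} = - \frac{836 \left(-894 + \sqrt{576}\right)}{9} = - \frac{836 \left(-894 + 24\right)}{9} = \left(- \frac{836}{9}\right) \left(-870\right) = \frac{242440}{3}$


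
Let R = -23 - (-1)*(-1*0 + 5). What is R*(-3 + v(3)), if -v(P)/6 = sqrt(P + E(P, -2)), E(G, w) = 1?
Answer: 270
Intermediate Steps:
v(P) = -6*sqrt(1 + P) (v(P) = -6*sqrt(P + 1) = -6*sqrt(1 + P))
R = -18 (R = -23 - (-1)*(0 + 5) = -23 - (-1)*5 = -23 - 1*(-5) = -23 + 5 = -18)
R*(-3 + v(3)) = -18*(-3 - 6*sqrt(1 + 3)) = -18*(-3 - 6*sqrt(4)) = -18*(-3 - 6*2) = -18*(-3 - 12) = -18*(-15) = 270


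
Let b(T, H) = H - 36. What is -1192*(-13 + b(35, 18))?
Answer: 36952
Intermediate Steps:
b(T, H) = -36 + H
-1192*(-13 + b(35, 18)) = -1192*(-13 + (-36 + 18)) = -1192*(-13 - 18) = -1192*(-31) = 36952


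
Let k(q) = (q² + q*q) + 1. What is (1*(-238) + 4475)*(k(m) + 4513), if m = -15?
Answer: 21032468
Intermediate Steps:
k(q) = 1 + 2*q² (k(q) = (q² + q²) + 1 = 2*q² + 1 = 1 + 2*q²)
(1*(-238) + 4475)*(k(m) + 4513) = (1*(-238) + 4475)*((1 + 2*(-15)²) + 4513) = (-238 + 4475)*((1 + 2*225) + 4513) = 4237*((1 + 450) + 4513) = 4237*(451 + 4513) = 4237*4964 = 21032468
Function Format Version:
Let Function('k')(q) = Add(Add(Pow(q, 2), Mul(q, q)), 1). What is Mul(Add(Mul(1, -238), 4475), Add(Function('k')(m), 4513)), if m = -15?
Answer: 21032468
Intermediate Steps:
Function('k')(q) = Add(1, Mul(2, Pow(q, 2))) (Function('k')(q) = Add(Add(Pow(q, 2), Pow(q, 2)), 1) = Add(Mul(2, Pow(q, 2)), 1) = Add(1, Mul(2, Pow(q, 2))))
Mul(Add(Mul(1, -238), 4475), Add(Function('k')(m), 4513)) = Mul(Add(Mul(1, -238), 4475), Add(Add(1, Mul(2, Pow(-15, 2))), 4513)) = Mul(Add(-238, 4475), Add(Add(1, Mul(2, 225)), 4513)) = Mul(4237, Add(Add(1, 450), 4513)) = Mul(4237, Add(451, 4513)) = Mul(4237, 4964) = 21032468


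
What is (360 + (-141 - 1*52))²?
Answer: 27889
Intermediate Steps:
(360 + (-141 - 1*52))² = (360 + (-141 - 52))² = (360 - 193)² = 167² = 27889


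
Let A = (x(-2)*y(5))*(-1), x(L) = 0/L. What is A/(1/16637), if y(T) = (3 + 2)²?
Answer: 0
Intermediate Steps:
y(T) = 25 (y(T) = 5² = 25)
x(L) = 0
A = 0 (A = (0*25)*(-1) = 0*(-1) = 0)
A/(1/16637) = 0/(1/16637) = 0*16637 = 0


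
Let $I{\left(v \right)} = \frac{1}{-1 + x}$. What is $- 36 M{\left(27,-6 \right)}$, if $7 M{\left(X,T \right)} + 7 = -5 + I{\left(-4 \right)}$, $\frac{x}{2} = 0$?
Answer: $\frac{468}{7} \approx 66.857$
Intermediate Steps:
$x = 0$ ($x = 2 \cdot 0 = 0$)
$I{\left(v \right)} = -1$ ($I{\left(v \right)} = \frac{1}{-1 + 0} = \frac{1}{-1} = -1$)
$M{\left(X,T \right)} = - \frac{13}{7}$ ($M{\left(X,T \right)} = -1 + \frac{-5 - 1}{7} = -1 + \frac{1}{7} \left(-6\right) = -1 - \frac{6}{7} = - \frac{13}{7}$)
$- 36 M{\left(27,-6 \right)} = \left(-36\right) \left(- \frac{13}{7}\right) = \frac{468}{7}$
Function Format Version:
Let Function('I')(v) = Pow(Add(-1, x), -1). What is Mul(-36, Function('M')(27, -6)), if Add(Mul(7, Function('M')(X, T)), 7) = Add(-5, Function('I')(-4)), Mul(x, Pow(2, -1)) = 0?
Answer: Rational(468, 7) ≈ 66.857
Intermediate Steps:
x = 0 (x = Mul(2, 0) = 0)
Function('I')(v) = -1 (Function('I')(v) = Pow(Add(-1, 0), -1) = Pow(-1, -1) = -1)
Function('M')(X, T) = Rational(-13, 7) (Function('M')(X, T) = Add(-1, Mul(Rational(1, 7), Add(-5, -1))) = Add(-1, Mul(Rational(1, 7), -6)) = Add(-1, Rational(-6, 7)) = Rational(-13, 7))
Mul(-36, Function('M')(27, -6)) = Mul(-36, Rational(-13, 7)) = Rational(468, 7)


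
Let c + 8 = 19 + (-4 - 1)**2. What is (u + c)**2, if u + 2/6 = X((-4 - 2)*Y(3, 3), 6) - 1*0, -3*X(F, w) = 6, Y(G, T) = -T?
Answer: 10201/9 ≈ 1133.4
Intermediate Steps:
X(F, w) = -2 (X(F, w) = -1/3*6 = -2)
u = -7/3 (u = -1/3 + (-2 - 1*0) = -1/3 + (-2 + 0) = -1/3 - 2 = -7/3 ≈ -2.3333)
c = 36 (c = -8 + (19 + (-4 - 1)**2) = -8 + (19 + (-5)**2) = -8 + (19 + 25) = -8 + 44 = 36)
(u + c)**2 = (-7/3 + 36)**2 = (101/3)**2 = 10201/9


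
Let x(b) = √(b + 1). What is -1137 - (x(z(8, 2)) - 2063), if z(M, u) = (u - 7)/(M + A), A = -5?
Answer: 926 - I*√6/3 ≈ 926.0 - 0.8165*I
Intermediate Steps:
z(M, u) = (-7 + u)/(-5 + M) (z(M, u) = (u - 7)/(M - 5) = (-7 + u)/(-5 + M))
x(b) = √(1 + b)
-1137 - (x(z(8, 2)) - 2063) = -1137 - (√(1 + (-7 + 2)/(-5 + 8)) - 2063) = -1137 - (√(1 - 5/3) - 2063) = -1137 - (√(-⅔) - 2063) = -1137 - (I*√6/3 - 2063) = -1137 - (-2063 + I*√6/3) = -1137 + (2063 - I*√6/3) = 926 - I*√6/3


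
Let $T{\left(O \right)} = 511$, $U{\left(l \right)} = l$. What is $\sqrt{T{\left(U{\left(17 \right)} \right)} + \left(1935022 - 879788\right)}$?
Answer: $3 \sqrt{117305} \approx 1027.5$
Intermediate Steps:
$\sqrt{T{\left(U{\left(17 \right)} \right)} + \left(1935022 - 879788\right)} = \sqrt{511 + \left(1935022 - 879788\right)} = \sqrt{511 + 1055234} = \sqrt{1055745} = 3 \sqrt{117305}$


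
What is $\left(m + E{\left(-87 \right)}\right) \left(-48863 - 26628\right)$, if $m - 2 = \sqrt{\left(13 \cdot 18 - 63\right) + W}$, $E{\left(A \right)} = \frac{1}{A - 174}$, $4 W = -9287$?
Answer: $- \frac{39330811}{261} - \frac{75491 i \sqrt{8603}}{2} \approx -1.5069 \cdot 10^{5} - 3.501 \cdot 10^{6} i$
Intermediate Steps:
$W = - \frac{9287}{4}$ ($W = \frac{1}{4} \left(-9287\right) = - \frac{9287}{4} \approx -2321.8$)
$E{\left(A \right)} = \frac{1}{-174 + A}$
$m = 2 + \frac{i \sqrt{8603}}{2}$ ($m = 2 + \sqrt{\left(13 \cdot 18 - 63\right) - \frac{9287}{4}} = 2 + \sqrt{\left(234 - 63\right) - \frac{9287}{4}} = 2 + \sqrt{171 - \frac{9287}{4}} = 2 + \sqrt{- \frac{8603}{4}} = 2 + \frac{i \sqrt{8603}}{2} \approx 2.0 + 46.376 i$)
$\left(m + E{\left(-87 \right)}\right) \left(-48863 - 26628\right) = \left(\left(2 + \frac{i \sqrt{8603}}{2}\right) + \frac{1}{-174 - 87}\right) \left(-48863 - 26628\right) = \left(\left(2 + \frac{i \sqrt{8603}}{2}\right) + \frac{1}{-261}\right) \left(-75491\right) = \left(\left(2 + \frac{i \sqrt{8603}}{2}\right) - \frac{1}{261}\right) \left(-75491\right) = \left(\frac{521}{261} + \frac{i \sqrt{8603}}{2}\right) \left(-75491\right) = - \frac{39330811}{261} - \frac{75491 i \sqrt{8603}}{2}$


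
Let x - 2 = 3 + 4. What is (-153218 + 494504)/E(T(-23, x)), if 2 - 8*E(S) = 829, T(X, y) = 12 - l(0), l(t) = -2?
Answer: -2730288/827 ≈ -3301.4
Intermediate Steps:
x = 9 (x = 2 + (3 + 4) = 2 + 7 = 9)
T(X, y) = 14 (T(X, y) = 12 - 1*(-2) = 12 + 2 = 14)
E(S) = -827/8 (E(S) = 1/4 - 1/8*829 = 1/4 - 829/8 = -827/8)
(-153218 + 494504)/E(T(-23, x)) = (-153218 + 494504)/(-827/8) = 341286*(-8/827) = -2730288/827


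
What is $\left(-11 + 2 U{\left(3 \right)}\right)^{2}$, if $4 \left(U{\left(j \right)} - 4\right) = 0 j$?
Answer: $9$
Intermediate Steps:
$U{\left(j \right)} = 4$ ($U{\left(j \right)} = 4 + \frac{0 j}{4} = 4 + \frac{1}{4} \cdot 0 = 4 + 0 = 4$)
$\left(-11 + 2 U{\left(3 \right)}\right)^{2} = \left(-11 + 2 \cdot 4\right)^{2} = \left(-11 + 8\right)^{2} = \left(-3\right)^{2} = 9$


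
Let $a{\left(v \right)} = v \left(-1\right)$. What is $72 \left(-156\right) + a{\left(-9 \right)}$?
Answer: $-11223$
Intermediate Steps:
$a{\left(v \right)} = - v$
$72 \left(-156\right) + a{\left(-9 \right)} = 72 \left(-156\right) - -9 = -11232 + 9 = -11223$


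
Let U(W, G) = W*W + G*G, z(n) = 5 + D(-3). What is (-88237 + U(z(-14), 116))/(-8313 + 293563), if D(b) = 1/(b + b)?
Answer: -107651/410760 ≈ -0.26208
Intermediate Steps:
D(b) = 1/(2*b)
z(n) = 29/6 (z(n) = 5 + (½)/(-3) = 5 + (½)*(-⅓) = 5 - ⅙ = 29/6)
U(W, G) = G² + W² (U(W, G) = W² + G² = G² + W²)
(-88237 + U(z(-14), 116))/(-8313 + 293563) = (-88237 + (116² + (29/6)²))/(-8313 + 293563) = (-88237 + (13456 + 841/36))/285250 = (-88237 + 485257/36)*(1/285250) = -2691275/36*1/285250 = -107651/410760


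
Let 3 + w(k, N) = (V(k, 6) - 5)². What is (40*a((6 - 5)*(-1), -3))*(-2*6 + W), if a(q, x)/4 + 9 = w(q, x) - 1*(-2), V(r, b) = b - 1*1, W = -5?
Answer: 27200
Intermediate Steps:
V(r, b) = -1 + b (V(r, b) = b - 1 = -1 + b)
w(k, N) = -3 (w(k, N) = -3 + ((-1 + 6) - 5)² = -3 + (5 - 5)² = -3 + 0² = -3 + 0 = -3)
a(q, x) = -40 (a(q, x) = -36 + 4*(-3 - 1*(-2)) = -36 + 4*(-3 + 2) = -36 + 4*(-1) = -36 - 4 = -40)
(40*a((6 - 5)*(-1), -3))*(-2*6 + W) = (40*(-40))*(-2*6 - 5) = -1600*(-12 - 5) = -1600*(-17) = 27200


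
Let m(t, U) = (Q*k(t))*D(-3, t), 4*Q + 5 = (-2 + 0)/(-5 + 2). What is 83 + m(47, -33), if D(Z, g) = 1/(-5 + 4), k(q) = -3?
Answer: 319/4 ≈ 79.750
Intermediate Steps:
Q = -13/12 (Q = -5/4 + ((-2 + 0)/(-5 + 2))/4 = -5/4 + (-2/(-3))/4 = -5/4 + (-2*(-1/3))/4 = -5/4 + (1/4)*(2/3) = -5/4 + 1/6 = -13/12 ≈ -1.0833)
D(Z, g) = -1 (D(Z, g) = 1/(-1) = -1)
m(t, U) = -13/4 (m(t, U) = -13/12*(-3)*(-1) = (13/4)*(-1) = -13/4)
83 + m(47, -33) = 83 - 13/4 = 319/4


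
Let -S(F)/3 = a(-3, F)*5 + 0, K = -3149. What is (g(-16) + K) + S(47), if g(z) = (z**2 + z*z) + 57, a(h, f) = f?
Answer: -3285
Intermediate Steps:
S(F) = -15*F (S(F) = -3*(F*5 + 0) = -3*(5*F + 0) = -15*F)
g(z) = 57 + 2*z**2 (g(z) = (z**2 + z**2) + 57 = 2*z**2 + 57 = 57 + 2*z**2)
(g(-16) + K) + S(47) = ((57 + 2*(-16)**2) - 3149) - 15*47 = ((57 + 2*256) - 3149) - 705 = ((57 + 512) - 3149) - 705 = (569 - 3149) - 705 = -2580 - 705 = -3285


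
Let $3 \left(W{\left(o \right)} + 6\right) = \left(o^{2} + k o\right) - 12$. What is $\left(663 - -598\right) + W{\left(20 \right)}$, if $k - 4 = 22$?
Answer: $\frac{4673}{3} \approx 1557.7$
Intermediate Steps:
$k = 26$ ($k = 4 + 22 = 26$)
$W{\left(o \right)} = -10 + \frac{o^{2}}{3} + \frac{26 o}{3}$ ($W{\left(o \right)} = -6 + \frac{\left(o^{2} + 26 o\right) - 12}{3} = -6 + \frac{-12 + o^{2} + 26 o}{3} = -6 + \left(-4 + \frac{o^{2}}{3} + \frac{26 o}{3}\right) = -10 + \frac{o^{2}}{3} + \frac{26 o}{3}$)
$\left(663 - -598\right) + W{\left(20 \right)} = \left(663 - -598\right) + \left(-10 + \frac{20^{2}}{3} + \frac{26}{3} \cdot 20\right) = \left(663 + \left(-700 + 1298\right)\right) + \left(-10 + \frac{1}{3} \cdot 400 + \frac{520}{3}\right) = \left(663 + 598\right) + \left(-10 + \frac{400}{3} + \frac{520}{3}\right) = 1261 + \frac{890}{3} = \frac{4673}{3}$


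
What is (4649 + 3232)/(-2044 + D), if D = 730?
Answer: -2627/438 ≈ -5.9977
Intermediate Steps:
(4649 + 3232)/(-2044 + D) = (4649 + 3232)/(-2044 + 730) = 7881/(-1314) = 7881*(-1/1314) = -2627/438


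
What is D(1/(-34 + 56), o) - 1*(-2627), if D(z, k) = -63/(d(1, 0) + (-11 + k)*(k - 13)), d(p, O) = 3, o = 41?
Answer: 738166/281 ≈ 2626.9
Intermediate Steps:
D(z, k) = -63/(3 + (-13 + k)*(-11 + k)) (D(z, k) = -63/(3 + (-11 + k)*(k - 13)) = -63/(3 + (-11 + k)*(-13 + k)) = -63/(3 + (-13 + k)*(-11 + k)))
D(1/(-34 + 56), o) - 1*(-2627) = -63/(146 + 41² - 24*41) - 1*(-2627) = -63/(146 + 1681 - 984) + 2627 = -63/843 + 2627 = -63*1/843 + 2627 = -21/281 + 2627 = 738166/281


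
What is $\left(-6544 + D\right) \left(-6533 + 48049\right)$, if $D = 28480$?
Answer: $910694976$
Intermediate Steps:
$\left(-6544 + D\right) \left(-6533 + 48049\right) = \left(-6544 + 28480\right) \left(-6533 + 48049\right) = 21936 \cdot 41516 = 910694976$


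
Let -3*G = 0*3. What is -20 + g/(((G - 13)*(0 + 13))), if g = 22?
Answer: -3402/169 ≈ -20.130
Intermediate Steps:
G = 0 (G = -0*3 = -⅓*0 = 0)
-20 + g/(((G - 13)*(0 + 13))) = -20 + 22/(((0 - 13)*(0 + 13))) = -20 + 22/((-13*13)) = -20 + 22/(-169) = -20 + 22*(-1/169) = -20 - 22/169 = -3402/169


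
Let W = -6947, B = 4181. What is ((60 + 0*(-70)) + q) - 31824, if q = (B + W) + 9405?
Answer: -25125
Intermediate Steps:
q = 6639 (q = (4181 - 6947) + 9405 = -2766 + 9405 = 6639)
((60 + 0*(-70)) + q) - 31824 = ((60 + 0*(-70)) + 6639) - 31824 = ((60 + 0) + 6639) - 31824 = (60 + 6639) - 31824 = 6699 - 31824 = -25125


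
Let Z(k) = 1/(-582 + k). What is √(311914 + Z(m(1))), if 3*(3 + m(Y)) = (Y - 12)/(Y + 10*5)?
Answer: √624850626587509/44758 ≈ 558.49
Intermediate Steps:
m(Y) = -3 + (-12 + Y)/(3*(50 + Y)) (m(Y) = -3 + ((Y - 12)/(Y + 10*5))/3 = -3 + ((-12 + Y)/(Y + 50))/3 = -3 + ((-12 + Y)/(50 + Y))/3 = -3 + (-12 + Y)/(3*(50 + Y)))
√(311914 + Z(m(1))) = √(311914 + 1/(-582 + 2*(-231 - 4*1)/(3*(50 + 1)))) = √(311914 + 1/(-582 + (⅔)*(-231 - 4)/51)) = √(311914 + 1/(-582 + (⅔)*(1/51)*(-235))) = √(311914 + 1/(-582 - 470/153)) = √(311914 + 1/(-89516/153)) = √(311914 - 153/89516) = √(27921293471/89516) = √624850626587509/44758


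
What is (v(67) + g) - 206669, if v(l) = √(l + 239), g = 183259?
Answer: -23410 + 3*√34 ≈ -23393.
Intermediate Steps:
v(l) = √(239 + l)
(v(67) + g) - 206669 = (√(239 + 67) + 183259) - 206669 = (√306 + 183259) - 206669 = (3*√34 + 183259) - 206669 = (183259 + 3*√34) - 206669 = -23410 + 3*√34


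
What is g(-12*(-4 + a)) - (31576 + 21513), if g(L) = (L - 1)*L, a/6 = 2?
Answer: -43777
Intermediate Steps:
a = 12 (a = 6*2 = 12)
g(L) = L*(-1 + L) (g(L) = (-1 + L)*L = L*(-1 + L))
g(-12*(-4 + a)) - (31576 + 21513) = (-12*(-4 + 12))*(-1 - 12*(-4 + 12)) - (31576 + 21513) = (-12*8)*(-1 - 12*8) - 1*53089 = -96*(-1 - 96) - 53089 = -96*(-97) - 53089 = 9312 - 53089 = -43777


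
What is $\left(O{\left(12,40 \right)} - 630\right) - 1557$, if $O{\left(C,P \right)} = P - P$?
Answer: $-2187$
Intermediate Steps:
$O{\left(C,P \right)} = 0$
$\left(O{\left(12,40 \right)} - 630\right) - 1557 = \left(0 - 630\right) - 1557 = -630 - 1557 = -2187$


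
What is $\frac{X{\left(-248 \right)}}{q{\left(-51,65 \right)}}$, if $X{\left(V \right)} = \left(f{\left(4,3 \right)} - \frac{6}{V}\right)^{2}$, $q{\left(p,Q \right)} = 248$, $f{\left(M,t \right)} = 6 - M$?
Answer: $\frac{63001}{3813248} \approx 0.016522$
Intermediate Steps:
$X{\left(V \right)} = \left(2 - \frac{6}{V}\right)^{2}$ ($X{\left(V \right)} = \left(\left(6 - 4\right) - \frac{6}{V}\right)^{2} = \left(2 - \frac{6}{V}\right)^{2}$)
$\frac{X{\left(-248 \right)}}{q{\left(-51,65 \right)}} = \frac{4 \cdot \frac{1}{61504} \left(-3 - 248\right)^{2}}{248} = 4 \cdot \frac{1}{61504} \left(-251\right)^{2} \cdot \frac{1}{248} = 4 \cdot \frac{1}{61504} \cdot 63001 \cdot \frac{1}{248} = \frac{63001}{15376} \cdot \frac{1}{248} = \frac{63001}{3813248}$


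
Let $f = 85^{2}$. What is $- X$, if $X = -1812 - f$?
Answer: $9037$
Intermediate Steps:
$f = 7225$
$X = -9037$ ($X = -1812 - 7225 = -9037$)
$- X = \left(-1\right) \left(-9037\right) = 9037$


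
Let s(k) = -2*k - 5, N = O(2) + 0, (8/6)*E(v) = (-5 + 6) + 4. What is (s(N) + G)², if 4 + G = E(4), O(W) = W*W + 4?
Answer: 7225/16 ≈ 451.56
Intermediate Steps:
E(v) = 15/4 (E(v) = 3*((-5 + 6) + 4)/4 = 3*(1 + 4)/4 = (¾)*5 = 15/4)
O(W) = 4 + W² (O(W) = W² + 4 = 4 + W²)
N = 8 (N = (4 + 2²) + 0 = (4 + 4) + 0 = 8 + 0 = 8)
s(k) = -5 - 2*k
G = -¼ (G = -4 + 15/4 = -¼ ≈ -0.25000)
(s(N) + G)² = ((-5 - 2*8) - ¼)² = ((-5 - 16) - ¼)² = (-21 - ¼)² = (-85/4)² = 7225/16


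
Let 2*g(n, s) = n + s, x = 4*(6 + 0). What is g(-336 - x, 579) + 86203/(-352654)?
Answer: 19264705/176327 ≈ 109.26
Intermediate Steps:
x = 24 (x = 4*6 = 24)
g(n, s) = n/2 + s/2 (g(n, s) = (n + s)/2 = n/2 + s/2)
g(-336 - x, 579) + 86203/(-352654) = ((-336 - 1*24)/2 + (½)*579) + 86203/(-352654) = ((-336 - 24)/2 + 579/2) + 86203*(-1/352654) = ((½)*(-360) + 579/2) - 86203/352654 = (-180 + 579/2) - 86203/352654 = 219/2 - 86203/352654 = 19264705/176327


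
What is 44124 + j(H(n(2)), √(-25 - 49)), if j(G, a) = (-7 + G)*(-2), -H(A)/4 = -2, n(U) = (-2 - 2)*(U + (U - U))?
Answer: 44122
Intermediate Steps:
n(U) = -4*U (n(U) = -4*(U + 0) = -4*U)
H(A) = 8 (H(A) = -4*(-2) = 8)
j(G, a) = 14 - 2*G
44124 + j(H(n(2)), √(-25 - 49)) = 44124 + (14 - 2*8) = 44124 + (14 - 16) = 44124 - 2 = 44122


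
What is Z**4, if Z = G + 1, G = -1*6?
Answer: 625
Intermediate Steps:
G = -6
Z = -5 (Z = -6 + 1 = -5)
Z**4 = (-5)**4 = 625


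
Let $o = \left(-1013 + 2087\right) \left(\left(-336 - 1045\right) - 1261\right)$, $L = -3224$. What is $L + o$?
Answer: $-2840732$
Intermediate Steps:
$o = -2837508$ ($o = 1074 \left(-1381 - 1261\right) = 1074 \left(-2642\right) = -2837508$)
$L + o = -3224 - 2837508 = -2840732$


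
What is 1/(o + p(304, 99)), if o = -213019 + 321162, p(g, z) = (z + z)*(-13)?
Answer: 1/105569 ≈ 9.4725e-6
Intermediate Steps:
p(g, z) = -26*z (p(g, z) = (2*z)*(-13) = -26*z)
o = 108143
1/(o + p(304, 99)) = 1/(108143 - 26*99) = 1/(108143 - 2574) = 1/105569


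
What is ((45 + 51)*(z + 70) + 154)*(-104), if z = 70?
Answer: -1413776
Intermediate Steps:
((45 + 51)*(z + 70) + 154)*(-104) = ((45 + 51)*(70 + 70) + 154)*(-104) = (96*140 + 154)*(-104) = (13440 + 154)*(-104) = 13594*(-104) = -1413776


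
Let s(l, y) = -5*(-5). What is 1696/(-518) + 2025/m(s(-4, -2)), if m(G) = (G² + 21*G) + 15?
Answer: -92689/60347 ≈ -1.5359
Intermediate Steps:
s(l, y) = 25
m(G) = 15 + G² + 21*G
1696/(-518) + 2025/m(s(-4, -2)) = 1696/(-518) + 2025/(15 + 25² + 21*25) = 1696*(-1/518) + 2025/(15 + 625 + 525) = -848/259 + 2025/1165 = -848/259 + 2025*(1/1165) = -848/259 + 405/233 = -92689/60347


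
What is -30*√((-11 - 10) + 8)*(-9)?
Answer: 270*I*√13 ≈ 973.5*I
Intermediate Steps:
-30*√((-11 - 10) + 8)*(-9) = -30*√(-21 + 8)*(-9) = -30*I*√13*(-9) = 270*I*√13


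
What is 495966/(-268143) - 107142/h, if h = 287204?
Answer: -28528799395/12835290362 ≈ -2.2227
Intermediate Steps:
495966/(-268143) - 107142/h = 495966/(-268143) - 107142/287204 = 495966*(-1/268143) - 107142*1/287204 = -165322/89381 - 53571/143602 = -28528799395/12835290362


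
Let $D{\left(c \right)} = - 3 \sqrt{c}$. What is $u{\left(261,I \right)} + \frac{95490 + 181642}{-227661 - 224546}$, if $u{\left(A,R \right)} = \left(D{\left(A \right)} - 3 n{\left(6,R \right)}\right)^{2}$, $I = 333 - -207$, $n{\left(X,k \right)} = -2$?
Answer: $\frac{1078236563}{452207} - 108 \sqrt{29} \approx 1802.8$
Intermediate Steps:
$I = 540$ ($I = 333 + 207 = 540$)
$u{\left(A,R \right)} = \left(6 - 3 \sqrt{A}\right)^{2}$ ($u{\left(A,R \right)} = \left(- 3 \sqrt{A} - -6\right)^{2} = \left(- 3 \sqrt{A} + 6\right)^{2} = \left(6 - 3 \sqrt{A}\right)^{2}$)
$u{\left(261,I \right)} + \frac{95490 + 181642}{-227661 - 224546} = 9 \left(-2 + \sqrt{261}\right)^{2} + \frac{95490 + 181642}{-227661 - 224546} = 9 \left(-2 + 3 \sqrt{29}\right)^{2} + \frac{277132}{-452207} = 9 \left(-2 + 3 \sqrt{29}\right)^{2} + 277132 \left(- \frac{1}{452207}\right) = 9 \left(-2 + 3 \sqrt{29}\right)^{2} - \frac{277132}{452207} = - \frac{277132}{452207} + 9 \left(-2 + 3 \sqrt{29}\right)^{2}$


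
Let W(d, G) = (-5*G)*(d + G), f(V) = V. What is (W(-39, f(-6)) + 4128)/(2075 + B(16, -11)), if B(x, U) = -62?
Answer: 926/671 ≈ 1.3800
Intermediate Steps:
W(d, G) = -5*G*(G + d) (W(d, G) = (-5*G)*(G + d) = -5*G*(G + d))
(W(-39, f(-6)) + 4128)/(2075 + B(16, -11)) = (-5*(-6)*(-6 - 39) + 4128)/(2075 - 62) = (-5*(-6)*(-45) + 4128)/2013 = (-1350 + 4128)*(1/2013) = 2778*(1/2013) = 926/671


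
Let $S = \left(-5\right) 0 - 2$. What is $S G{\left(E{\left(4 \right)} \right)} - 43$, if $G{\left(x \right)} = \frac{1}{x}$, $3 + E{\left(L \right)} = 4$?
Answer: $-45$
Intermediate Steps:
$E{\left(L \right)} = 1$ ($E{\left(L \right)} = -3 + 4 = 1$)
$S = -2$ ($S = 0 - 2 = -2$)
$S G{\left(E{\left(4 \right)} \right)} - 43 = - \frac{2}{1} - 43 = \left(-2\right) 1 - 43 = -2 - 43 = -45$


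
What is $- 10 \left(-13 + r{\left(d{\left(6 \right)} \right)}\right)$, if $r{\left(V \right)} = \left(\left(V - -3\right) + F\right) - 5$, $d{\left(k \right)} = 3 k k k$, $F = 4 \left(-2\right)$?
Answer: $-6250$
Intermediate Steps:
$F = -8$
$d{\left(k \right)} = 3 k^{3}$ ($d{\left(k \right)} = 3 k^{2} k = 3 k^{3}$)
$r{\left(V \right)} = -10 + V$ ($r{\left(V \right)} = \left(\left(V - -3\right) - 8\right) - 5 = \left(\left(V + 3\right) - 8\right) - 5 = \left(\left(3 + V\right) - 8\right) - 5 = \left(-5 + V\right) - 5 = -10 + V$)
$- 10 \left(-13 + r{\left(d{\left(6 \right)} \right)}\right) = - 10 \left(-13 - \left(10 - 3 \cdot 6^{3}\right)\right) = - 10 \left(-13 + \left(-10 + 3 \cdot 216\right)\right) = - 10 \left(-13 + \left(-10 + 648\right)\right) = - 10 \left(-13 + 638\right) = \left(-10\right) 625 = -6250$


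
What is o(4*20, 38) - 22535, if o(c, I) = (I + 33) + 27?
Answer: -22437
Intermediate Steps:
o(c, I) = 60 + I (o(c, I) = (33 + I) + 27 = 60 + I)
o(4*20, 38) - 22535 = (60 + 38) - 22535 = 98 - 22535 = -22437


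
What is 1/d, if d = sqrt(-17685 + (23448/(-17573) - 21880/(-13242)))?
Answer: -I*sqrt(239406671556848216769)/2057627482193 ≈ -0.0075197*I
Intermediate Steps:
d = I*sqrt(239406671556848216769)/116350833 (d = sqrt(-17685 + (23448*(-1/17573) - 21880*(-1/13242))) = sqrt(-17685 + (-23448/17573 + 10940/6621)) = sqrt(-17685 + 36999412/116350833) = sqrt(-2057627482193/116350833) = I*sqrt(239406671556848216769)/116350833 ≈ 132.98*I)
1/d = 1/(I*sqrt(239406671556848216769)/116350833) = -I*sqrt(239406671556848216769)/2057627482193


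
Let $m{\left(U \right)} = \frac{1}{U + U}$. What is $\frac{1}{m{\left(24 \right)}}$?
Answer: $48$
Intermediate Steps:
$m{\left(U \right)} = \frac{1}{2 U}$
$\frac{1}{m{\left(24 \right)}} = \frac{1}{\frac{1}{2} \cdot \frac{1}{24}} = \frac{1}{\frac{1}{48}} = 48$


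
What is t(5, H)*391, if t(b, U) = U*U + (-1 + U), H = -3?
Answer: 1955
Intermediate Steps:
t(b, U) = -1 + U + U² (t(b, U) = U² + (-1 + U) = -1 + U + U²)
t(5, H)*391 = (-1 - 3 + (-3)²)*391 = (-1 - 3 + 9)*391 = 5*391 = 1955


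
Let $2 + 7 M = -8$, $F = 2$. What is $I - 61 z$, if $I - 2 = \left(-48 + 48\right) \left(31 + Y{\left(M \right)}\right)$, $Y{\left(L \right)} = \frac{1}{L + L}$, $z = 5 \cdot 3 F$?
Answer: $-1828$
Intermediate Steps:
$z = 30$ ($z = 5 \cdot 3 \cdot 2 = 15 \cdot 2 = 30$)
$M = - \frac{10}{7}$ ($M = - \frac{2}{7} + \frac{1}{7} \left(-8\right) = - \frac{2}{7} - \frac{8}{7} = - \frac{10}{7} \approx -1.4286$)
$Y{\left(L \right)} = \frac{1}{2 L}$
$I = 2$ ($I = 2 + \left(-48 + 48\right) \left(31 + \frac{1}{2 \left(- \frac{10}{7}\right)}\right) = 2 + 0 \left(31 + \frac{1}{2} \left(- \frac{7}{10}\right)\right) = 2 + 0 \left(31 - \frac{7}{20}\right) = 2 + 0 \cdot \frac{613}{20} = 2 + 0 = 2$)
$I - 61 z = 2 - 1830 = -1828$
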